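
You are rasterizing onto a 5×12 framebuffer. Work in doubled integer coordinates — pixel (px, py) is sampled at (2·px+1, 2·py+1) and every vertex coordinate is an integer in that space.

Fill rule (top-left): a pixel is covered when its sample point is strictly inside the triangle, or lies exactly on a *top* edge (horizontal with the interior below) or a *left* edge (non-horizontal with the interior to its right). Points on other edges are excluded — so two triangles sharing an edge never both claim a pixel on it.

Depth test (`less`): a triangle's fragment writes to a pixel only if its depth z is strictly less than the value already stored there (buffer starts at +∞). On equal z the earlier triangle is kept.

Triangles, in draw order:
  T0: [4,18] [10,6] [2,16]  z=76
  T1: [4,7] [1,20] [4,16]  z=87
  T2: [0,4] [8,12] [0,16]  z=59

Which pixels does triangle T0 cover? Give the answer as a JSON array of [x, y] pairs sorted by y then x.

T0:
  2·area = 36  (B↔C swapped to make it positive)
  edge (4, 18)→(2, 16): d=(-2,-2) top-left  bias=+0
  edge (2, 16)→(10, 6): d=(8,-10) top-left  bias=+0
  edge (10, 6)→(4, 18): d=(-6,12) right/bottom  bias=-1
    (3,5)@(7, 11): e=[20,10,6] → X
    (4,5)@(9, 11): e=[24,30,-18] → .
    (2,6)@(5, 13): e=[12,6,18] → X
    (3,6)@(7, 13): e=[16,26,-6] → .
    (0,7)@(1, 15): e=[0,-18,54] → .  [on edge]
    (1,7)@(3, 15): e=[4,2,30] → X
    (3,7)@(7, 15): e=[12,42,-18] → .
    (1,8)@(3, 17): e=[0,18,18] → X  [on edge]
    (2,8)@(5, 17): e=[4,38,-6] → .
    (1,9)@(3, 19): e=[-4,34,6] → .
    (2,9)@(5, 19): e=[0,54,-18] → .  [on edge]
    (3,10)@(7, 21): e=[0,90,-54] → .  [on edge]
    (4,11)@(9, 23): e=[0,126,-90] → .  [on edge]
  covered (5 px):
    . . . . .
    . . . . .
    . . . . .
    . . . . .
    . . . . .
    . . . X .
    . . X . .
    . X X . .
    . X . . .
    . . . . .
    . . . . .
    . . . . .
T1:
  2·area = 27  (B↔C swapped to make it positive)
  edge (4, 7)→(4, 16): d=(0,9) right/bottom  bias=-1
  edge (4, 16)→(1, 20): d=(-3,4) right/bottom  bias=-1
  edge (1, 20)→(4, 7): d=(3,-13) top-left  bias=+0
    (1,6)@(3, 13): e=[9,13,5] → X
    (2,6)@(5, 13): e=[-9,5,31] → .
    (1,7)@(3, 15): e=[9,7,11] → X
    (2,7)@(5, 15): e=[-9,-1,37] → .
    (1,8)@(3, 17): e=[9,1,17] → X
    (2,8)@(5, 17): e=[-9,-7,43] → .
    (1,9)@(3, 19): e=[9,-5,23] → .
  covered (3 px):
    . . . . .
    . . . . .
    . . . . .
    . . . . .
    . . . . .
    . . . . .
    . X . . .
    . X . . .
    . X . . .
    . . . . .
    . . . . .
    . . . . .
T2:
  2·area = 96
  edge (0, 4)→(8, 12): d=(8,8) right/bottom  bias=-1
  edge (8, 12)→(0, 16): d=(-8,4) right/bottom  bias=-1
  edge (0, 16)→(0, 4): d=(0,-12) top-left  bias=+0
    (0,2)@(1, 5): e=[0,84,12] → .  [on edge]
    (0,3)@(1, 7): e=[16,68,12] → X
    (1,3)@(3, 7): e=[0,60,36] → .  [on edge]
    (0,4)@(1, 9): e=[32,52,12] → X
    (1,4)@(3, 9): e=[16,44,36] → X
    (2,4)@(5, 9): e=[0,36,60] → .  [on edge]
    (0,5)@(1, 11): e=[48,36,12] → X
    (2,5)@(5, 11): e=[16,20,60] → X
    (3,5)@(7, 11): e=[0,12,84] → .  [on edge]
    (0,6)@(1, 13): e=[64,20,12] → X
    (3,6)@(7, 13): e=[16,-4,84] → .
    (4,6)@(9, 13): e=[0,-12,108] → .  [on edge]
  covered (10 px):
    . . . . .
    . . . . .
    . . . . .
    X . . . .
    X X . . .
    X X X . .
    X X X . .
    X . . . .
    . . . . .
    . . . . .
    . . . . .
    . . . . .

Result: [[3,5],[2,6],[1,7],[2,7],[1,8]]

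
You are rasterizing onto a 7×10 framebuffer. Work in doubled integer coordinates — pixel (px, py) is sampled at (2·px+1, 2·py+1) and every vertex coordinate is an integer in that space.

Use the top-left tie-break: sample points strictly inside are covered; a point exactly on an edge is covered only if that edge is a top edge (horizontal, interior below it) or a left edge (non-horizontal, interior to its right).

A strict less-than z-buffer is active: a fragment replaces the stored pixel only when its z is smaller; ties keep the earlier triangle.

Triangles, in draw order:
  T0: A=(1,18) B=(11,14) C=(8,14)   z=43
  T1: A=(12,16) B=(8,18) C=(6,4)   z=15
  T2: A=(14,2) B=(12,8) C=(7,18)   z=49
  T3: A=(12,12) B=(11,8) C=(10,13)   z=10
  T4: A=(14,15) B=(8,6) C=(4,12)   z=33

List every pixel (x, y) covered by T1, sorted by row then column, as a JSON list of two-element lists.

T0:
  2·area = 12  (B↔C swapped to make it positive)
  edge (1, 18)→(8, 14): d=(7,-4) top-left  bias=+0
  edge (8, 14)→(11, 14): d=(3,0) top-left  bias=+0
  edge (11, 14)→(1, 18): d=(-10,4) right/bottom  bias=-1
    (3,7)@(7, 15): e=[3,3,6] → █
    (4,7)@(9, 15): e=[11,3,-2] → ·
    (1,8)@(3, 17): e=[1,9,2] → █
    (2,8)@(5, 17): e=[9,9,-6] → ·
    (3,8)@(7, 17): e=[17,9,-14] → ·
    (1,9)@(3, 19): e=[15,15,-18] → ·
  covered (2 px):
    · · · · · · ·
    · · · · · · ·
    · · · · · · ·
    · · · · · · ·
    · · · · · · ·
    · · · · · · ·
    · · · · · · ·
    · · · █ · · ·
    · █ · · · · ·
    · · · · · · ·
T1:
  2·area = 60
  edge (12, 16)→(8, 18): d=(-4,2) right/bottom  bias=-1
  edge (8, 18)→(6, 4): d=(-2,-14) top-left  bias=+0
  edge (6, 4)→(12, 16): d=(6,12) right/bottom  bias=-1
    (3,3)@(7, 7): e=[46,8,6] → █
    (4,3)@(9, 7): e=[42,36,-18] → ·
    (3,4)@(7, 9): e=[38,4,18] → █
    (4,4)@(9, 9): e=[34,32,-6] → ·
    (3,5)@(7, 11): e=[30,0,30] → █  [on edge]
    (4,5)@(9, 11): e=[26,28,6] → █
    (5,5)@(11, 11): e=[22,56,-18] → ·
    (3,6)@(7, 13): e=[22,-4,42] → ·
    (4,6)@(9, 13): e=[18,24,18] → █
    (5,6)@(11, 13): e=[14,52,-6] → ·
    (4,7)@(9, 15): e=[10,20,30] → █
    (5,7)@(11, 15): e=[6,48,6] → █
  covered (8 px):
    · · · · · · ·
    · · · · · · ·
    · · · · · · ·
    · · · █ · · ·
    · · · █ · · ·
    · · · █ █ · ·
    · · · · █ · ·
    · · · · █ █ ·
    · · · · █ · ·
    · · · · · · ·
T2:
  2·area = 10
  edge (14, 2)→(12, 8): d=(-2,6) right/bottom  bias=-1
  edge (12, 8)→(7, 18): d=(-5,10) right/bottom  bias=-1
  edge (7, 18)→(14, 2): d=(7,-16) top-left  bias=+0
    (6,2)@(13, 5): e=[0,5,5] → ·  [on edge]
    (5,4)@(11, 9): e=[4,5,1] → █
    (6,4)@(13, 9): e=[-8,-15,33] → ·
    (5,5)@(11, 11): e=[0,-5,15] → ·  [on edge]
    (4,8)@(9, 17): e=[0,-15,25] → ·  [on edge]
  covered (1 px):
    · · · · · · ·
    · · · · · · ·
    · · · · · · ·
    · · · · · · ·
    · · · · · █ ·
    · · · · · · ·
    · · · · · · ·
    · · · · · · ·
    · · · · · · ·
    · · · · · · ·
T3:
  2·area = 9  (B↔C swapped to make it positive)
  edge (12, 12)→(10, 13): d=(-2,1) right/bottom  bias=-1
  edge (10, 13)→(11, 8): d=(1,-5) top-left  bias=+0
  edge (11, 8)→(12, 12): d=(1,4) right/bottom  bias=-1
    (5,4)@(11, 9): e=[7,1,1] → █
    (6,4)@(13, 9): e=[5,11,-7] → ·
    (5,5)@(11, 11): e=[3,3,3] → █
    (6,5)@(13, 11): e=[1,13,-5] → ·
    (5,6)@(11, 13): e=[-1,5,5] → ·
  covered (2 px):
    · · · · · · ·
    · · · · · · ·
    · · · · · · ·
    · · · · · · ·
    · · · · · █ ·
    · · · · · █ ·
    · · · · · · ·
    · · · · · · ·
    · · · · · · ·
    · · · · · · ·
T4:
  2·area = 72  (B↔C swapped to make it positive)
  edge (14, 15)→(4, 12): d=(-10,-3) top-left  bias=+0
  edge (4, 12)→(8, 6): d=(4,-6) top-left  bias=+0
  edge (8, 6)→(14, 15): d=(6,9) right/bottom  bias=-1
    (3,4)@(7, 9): e=[39,6,27] → █
    (4,4)@(9, 9): e=[45,18,9] → █
    (5,4)@(11, 9): e=[51,30,-9] → ·
    (2,5)@(5, 11): e=[13,2,57] → █
    (5,5)@(11, 11): e=[31,38,3] → █
    (6,5)@(13, 11): e=[37,50,-15] → ·
    (2,6)@(5, 13): e=[-7,10,69] → ·
    (3,6)@(7, 13): e=[-1,22,51] → ·
    (4,6)@(9, 13): e=[5,34,33] → █
    (6,6)@(13, 13): e=[17,58,-3] → ·
    (4,7)@(9, 15): e=[-15,42,45] → ·
    (5,7)@(11, 15): e=[-9,54,27] → ·
  covered (8 px):
    · · · · · · ·
    · · · · · · ·
    · · · · · · ·
    · · · · · · ·
    · · · █ █ · ·
    · · █ █ █ █ ·
    · · · · █ █ ·
    · · · · · · ·
    · · · · · · ·
    · · · · · · ·

Answer: [[3,3],[3,4],[3,5],[4,5],[4,6],[4,7],[5,7],[4,8]]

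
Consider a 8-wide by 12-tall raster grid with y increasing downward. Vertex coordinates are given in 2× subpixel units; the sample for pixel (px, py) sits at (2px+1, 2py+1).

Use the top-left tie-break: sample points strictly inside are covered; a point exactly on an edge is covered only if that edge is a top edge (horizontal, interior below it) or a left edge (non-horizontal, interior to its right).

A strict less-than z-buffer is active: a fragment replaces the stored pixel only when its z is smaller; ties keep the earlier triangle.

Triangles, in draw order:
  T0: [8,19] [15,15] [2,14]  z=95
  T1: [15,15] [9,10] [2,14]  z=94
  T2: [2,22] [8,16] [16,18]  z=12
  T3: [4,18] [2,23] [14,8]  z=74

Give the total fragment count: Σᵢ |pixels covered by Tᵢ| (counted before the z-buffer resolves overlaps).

T0:
  2·area = 59  (B↔C swapped to make it positive)
  edge (8, 19)→(2, 14): d=(-6,-5) top-left  bias=+0
  edge (2, 14)→(15, 15): d=(13,1) right/bottom  bias=-1
  edge (15, 15)→(8, 19): d=(-7,4) right/bottom  bias=-1
    (2,7)@(5, 15): e=[9,10,40] → X
    (3,7)@(7, 15): e=[19,8,32] → X
    (4,7)@(9, 15): e=[29,6,24] → X
    (5,7)@(11, 15): e=[39,4,16] → X
    (6,7)@(13, 15): e=[49,2,8] → X
    (7,7)@(15, 15): e=[59,0,0] → .  [on edge]
    (2,8)@(5, 17): e=[-3,36,26] → .
    (3,8)@(7, 17): e=[7,34,18] → X
    (6,8)@(13, 17): e=[37,28,-6] → .
    (3,9)@(7, 19): e=[-5,60,4] → .
    (4,9)@(9, 19): e=[5,58,-4] → .
    (5,9)@(11, 19): e=[15,56,-12] → .
    (0,11)@(1, 23): e=[-59,118,0] → .  [on edge]
  covered (8 px):
    . . . . . . . .
    . . . . . . . .
    . . . . . . . .
    . . . . . . . .
    . . . . . . . .
    . . . . . . . .
    . . . . . . . .
    . . X X X X X .
    . . . X X X . .
    . . . . . . . .
    . . . . . . . .
    . . . . . . . .
T1:
  2·area = 59  (B↔C swapped to make it positive)
  edge (15, 15)→(2, 14): d=(-13,-1) top-left  bias=+0
  edge (2, 14)→(9, 10): d=(7,-4) top-left  bias=+0
  edge (9, 10)→(15, 15): d=(6,5) right/bottom  bias=-1
    (1,2)@(3, 5): e=[118,-59,0] → .  [on edge]
    (4,5)@(9, 11): e=[46,7,6] → X
    (5,5)@(11, 11): e=[48,15,-4] → .
    (2,6)@(5, 13): e=[16,5,38] → X
    (3,6)@(7, 13): e=[18,13,28] → X
    (5,6)@(11, 13): e=[22,29,8] → X
    (6,6)@(13, 13): e=[24,37,-2] → .
    (2,7)@(5, 15): e=[-10,19,50] → .
    (3,7)@(7, 15): e=[-8,27,40] → .
    (4,7)@(9, 15): e=[-6,35,30] → .
    (5,7)@(11, 15): e=[-4,43,20] → .
    (7,7)@(15, 15): e=[0,59,0] → .  [on edge]
  covered (5 px):
    . . . . . . . .
    . . . . . . . .
    . . . . . . . .
    . . . . . . . .
    . . . . . . . .
    . . . . X . . .
    . . X X X X . .
    . . . . . . . .
    . . . . . . . .
    . . . . . . . .
    . . . . . . . .
    . . . . . . . .
T2:
  2·area = 60
  edge (2, 22)→(8, 16): d=(6,-6) top-left  bias=+0
  edge (8, 16)→(16, 18): d=(8,2) right/bottom  bias=-1
  edge (16, 18)→(2, 22): d=(-14,4) right/bottom  bias=-1
    (7,4)@(15, 9): e=[0,-70,130] → .  [on edge]
    (6,5)@(13, 11): e=[0,-50,110] → .  [on edge]
    (5,6)@(11, 13): e=[0,-30,90] → .  [on edge]
    (4,7)@(9, 15): e=[0,-10,70] → .  [on edge]
    (3,8)@(7, 17): e=[0,10,50] → X  [on edge]
    (4,8)@(9, 17): e=[12,6,42] → X
    (5,8)@(11, 17): e=[24,2,34] → X
    (6,8)@(13, 17): e=[36,-2,26] → .
    (2,9)@(5, 19): e=[0,30,30] → X  [on edge]
    (6,9)@(13, 19): e=[48,14,-2] → .
    (1,10)@(3, 21): e=[0,50,10] → X  [on edge]
    (3,10)@(7, 21): e=[24,42,-6] → .
    (0,11)@(1, 23): e=[0,70,-10] → .  [on edge]
  covered (9 px):
    . . . . . . . .
    . . . . . . . .
    . . . . . . . .
    . . . . . . . .
    . . . . . . . .
    . . . . . . . .
    . . . . . . . .
    . . . . . . . .
    . . . X X X . .
    . . X X X X . .
    . X X . . . . .
    . . . . . . . .
T3:
  2·area = 30  (B↔C swapped to make it positive)
  edge (4, 18)→(14, 8): d=(10,-10) top-left  bias=+0
  edge (14, 8)→(2, 23): d=(-12,15) right/bottom  bias=-1
  edge (2, 23)→(4, 18): d=(2,-5) top-left  bias=+0
    (7,3)@(15, 7): e=[0,-3,33] → .  [on edge]
    (6,4)@(13, 9): e=[0,3,27] → X  [on edge]
    (7,4)@(15, 9): e=[20,-27,37] → .
    (5,5)@(11, 11): e=[0,9,21] → X  [on edge]
    (6,5)@(13, 11): e=[20,-21,31] → .
    (4,6)@(9, 13): e=[0,15,15] → X  [on edge]
    (5,6)@(11, 13): e=[20,-15,25] → .
    (3,7)@(7, 15): e=[0,21,9] → X  [on edge]
    (4,7)@(9, 15): e=[20,-9,19] → .
    (2,8)@(5, 17): e=[0,27,3] → X  [on edge]
    (3,8)@(7, 17): e=[20,-3,13] → .
    (1,9)@(3, 19): e=[0,33,-3] → .  [on edge]
    (0,10)@(1, 21): e=[0,39,-9] → .  [on edge]
  covered (7 px):
    . . . . . . . .
    . . . . . . . .
    . . . . . . . .
    . . . . . . . .
    . . . . . . X .
    . . . . . X . .
    . . . . X . . .
    . . . X . . . .
    . . X . . . . .
    . . X . . . . .
    . X . . . . . .
    . . . . . . . .

Result: 29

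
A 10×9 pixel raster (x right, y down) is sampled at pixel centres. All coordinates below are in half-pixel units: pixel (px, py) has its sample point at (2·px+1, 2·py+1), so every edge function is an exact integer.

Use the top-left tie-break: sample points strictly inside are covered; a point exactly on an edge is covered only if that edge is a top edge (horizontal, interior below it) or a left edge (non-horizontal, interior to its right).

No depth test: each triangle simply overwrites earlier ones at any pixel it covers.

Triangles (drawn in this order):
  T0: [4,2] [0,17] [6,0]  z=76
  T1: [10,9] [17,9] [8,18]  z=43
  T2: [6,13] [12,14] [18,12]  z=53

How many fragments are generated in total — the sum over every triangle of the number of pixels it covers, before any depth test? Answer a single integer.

T0:
  2·area = 22  (B↔C swapped to make it positive)
  edge (4, 2)→(6, 0): d=(2,-2) top-left  bias=+0
  edge (6, 0)→(0, 17): d=(-6,17) right/bottom  bias=-1
  edge (0, 17)→(4, 2): d=(4,-15) top-left  bias=+0
    (2,0)@(5, 1): e=[0,11,11] → #  [on edge]
    (3,0)@(7, 1): e=[4,-23,41] → ·
    (1,1)@(3, 3): e=[0,33,-11] → ·  [on edge]
    (2,1)@(5, 3): e=[4,-1,19] → ·
    (0,2)@(1, 5): e=[0,55,-33] → ·  [on edge]
    (1,3)@(3, 7): e=[8,9,5] → #
    (2,3)@(5, 7): e=[12,-25,35] → ·
    (1,4)@(3, 9): e=[12,-3,13] → ·
  covered (2 px):
    · · # · · · · · · ·
    · · · · · · · · · ·
    · · · · · · · · · ·
    · # · · · · · · · ·
    · · · · · · · · · ·
    · · · · · · · · · ·
    · · · · · · · · · ·
    · · · · · · · · · ·
    · · · · · · · · · ·
T1:
  2·area = 63
  edge (10, 9)→(17, 9): d=(7,0) top-left  bias=+0
  edge (17, 9)→(8, 18): d=(-9,9) right/bottom  bias=-1
  edge (8, 18)→(10, 9): d=(2,-9) top-left  bias=+0
    (9,3)@(19, 7): e=[-14,0,77] → ·  [on edge]
    (0,4)@(1, 9): e=[0,144,-81] → ·  [on edge]
    (1,4)@(3, 9): e=[0,126,-63] → ·  [on edge]
    (2,4)@(5, 9): e=[0,108,-45] → ·  [on edge]
    (3,4)@(7, 9): e=[0,90,-27] → ·  [on edge]
    (4,4)@(9, 9): e=[0,72,-9] → ·  [on edge]
    (5,4)@(11, 9): e=[0,54,9] → #  [on edge]
    (6,4)@(13, 9): e=[0,36,27] → #  [on edge]
    (7,4)@(15, 9): e=[0,18,45] → #  [on edge]
    (8,4)@(17, 9): e=[0,0,63] → ·  [on edge]
    (9,4)@(19, 9): e=[0,-18,81] → ·  [on edge]
    (5,5)@(11, 11): e=[14,36,13] → #
    (7,5)@(15, 11): e=[14,0,49] → ·  [on edge]
    (6,6)@(13, 13): e=[28,0,35] → ·  [on edge]
    (5,7)@(11, 15): e=[42,0,21] → ·  [on edge]
    (4,8)@(9, 17): e=[56,0,7] → ·  [on edge]
  covered (7 px):
    · · · · · · · · · ·
    · · · · · · · · · ·
    · · · · · · · · · ·
    · · · · · · · · · ·
    · · · · · # # # · ·
    · · · · · # # · · ·
    · · · · · # · · · ·
    · · · · # · · · · ·
    · · · · · · · · · ·
T2:
  2·area = 18  (B↔C swapped to make it positive)
  edge (6, 13)→(18, 12): d=(12,-1) top-left  bias=+0
  edge (18, 12)→(12, 14): d=(-6,2) right/bottom  bias=-1
  edge (12, 14)→(6, 13): d=(-6,-1) top-left  bias=+0
    (3,6)@(7, 13): e=[1,16,1] → #
    (4,6)@(9, 13): e=[3,12,3] → #
    (5,6)@(11, 13): e=[5,8,5] → #
    (6,6)@(13, 13): e=[7,4,7] → #
    (7,6)@(15, 13): e=[9,0,9] → ·  [on edge]
    (3,7)@(7, 15): e=[25,4,-11] → ·
    (4,7)@(9, 15): e=[27,0,-9] → ·  [on edge]
    (5,7)@(11, 15): e=[29,-4,-7] → ·
    (6,7)@(13, 15): e=[31,-8,-5] → ·
    (1,8)@(3, 17): e=[45,0,-27] → ·  [on edge]
  covered (4 px):
    · · · · · · · · · ·
    · · · · · · · · · ·
    · · · · · · · · · ·
    · · · · · · · · · ·
    · · · · · · · · · ·
    · · · · · · · · · ·
    · · · # # # # · · ·
    · · · · · · · · · ·
    · · · · · · · · · ·

Answer: 13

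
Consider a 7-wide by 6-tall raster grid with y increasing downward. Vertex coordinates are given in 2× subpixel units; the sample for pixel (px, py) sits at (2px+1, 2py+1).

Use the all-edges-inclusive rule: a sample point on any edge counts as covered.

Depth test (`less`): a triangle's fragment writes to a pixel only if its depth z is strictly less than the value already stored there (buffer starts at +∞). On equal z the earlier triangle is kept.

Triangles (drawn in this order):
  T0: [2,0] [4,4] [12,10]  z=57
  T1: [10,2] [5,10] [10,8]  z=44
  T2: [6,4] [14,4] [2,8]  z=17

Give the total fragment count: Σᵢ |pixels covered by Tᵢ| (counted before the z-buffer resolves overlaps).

T0:
  2·area = 20  (B↔C swapped to make it positive)
  edge (2, 0)→(12, 10): d=(10,10) inclusive
  edge (12, 10)→(4, 4): d=(-8,-6) inclusive
  edge (4, 4)→(2, 0): d=(-2,-4) inclusive
    (1,0)@(3, 1): e=[0,18,2] → #  [on edge]
    (2,0)@(5, 1): e=[-20,30,10] → ·
    (1,1)@(3, 3): e=[20,2,-2] → ·
    (2,1)@(5, 3): e=[0,14,6] → #  [on edge]
    (3,1)@(7, 3): e=[-20,26,14] → ·
    (2,2)@(5, 5): e=[20,-2,2] → ·
    (3,2)@(7, 5): e=[0,10,10] → #  [on edge]
    (4,2)@(9, 5): e=[-20,22,18] → ·
    (3,3)@(7, 7): e=[20,-6,6] → ·
    (4,3)@(9, 7): e=[0,6,14] → #  [on edge]
    (5,3)@(11, 7): e=[-20,18,22] → ·
    (4,4)@(9, 9): e=[20,-10,10] → ·
    (5,4)@(11, 9): e=[0,2,18] → #  [on edge]
    (6,5)@(13, 11): e=[0,-2,22] → ·  [on edge]
  covered (5 px):
    · # · · · · ·
    · · # · · · ·
    · · · # · · ·
    · · · · # · ·
    · · · · · # ·
    · · · · · · ·
T1:
  2·area = 30  (B↔C swapped to make it positive)
  edge (10, 2)→(10, 8): d=(0,6) inclusive
  edge (10, 8)→(5, 10): d=(-5,2) inclusive
  edge (5, 10)→(10, 2): d=(5,-8) inclusive
    (4,2)@(9, 5): e=[6,17,7] → #
    (5,2)@(11, 5): e=[-6,13,23] → ·
    (3,3)@(7, 7): e=[18,11,1] → #
    (5,3)@(11, 7): e=[-6,3,33] → ·
    (3,4)@(7, 9): e=[18,1,11] → #
    (4,4)@(9, 9): e=[6,-3,27] → ·
    (3,5)@(7, 11): e=[18,-9,21] → ·
  covered (4 px):
    · · · · · · ·
    · · · · · · ·
    · · · · # · ·
    · · · # # · ·
    · · · # · · ·
    · · · · · · ·
T2:
  2·area = 32
  edge (6, 4)→(14, 4): d=(8,0) inclusive
  edge (14, 4)→(2, 8): d=(-12,4) inclusive
  edge (2, 8)→(6, 4): d=(4,-4) inclusive
    (4,0)@(9, 1): e=[-24,56,0] → ·  [on edge]
    (3,1)@(7, 3): e=[-8,40,0] → ·  [on edge]
    (2,2)@(5, 5): e=[8,24,0] → #  [on edge]
    (3,2)@(7, 5): e=[8,16,8] → #
    (4,2)@(9, 5): e=[8,8,16] → #
    (5,2)@(11, 5): e=[8,0,24] → #  [on edge]
    (6,2)@(13, 5): e=[8,-8,32] → ·
    (1,3)@(3, 7): e=[24,8,0] → #  [on edge]
    (2,3)@(5, 7): e=[24,0,8] → #  [on edge]
    (3,3)@(7, 7): e=[24,-8,16] → ·
    (4,3)@(9, 7): e=[24,-16,24] → ·
    (5,3)@(11, 7): e=[24,-24,32] → ·
    (0,4)@(1, 9): e=[40,-8,0] → ·  [on edge]
  covered (6 px):
    · · · · · · ·
    · · · · · · ·
    · · # # # # ·
    · # # · · · ·
    · · · · · · ·
    · · · · · · ·

Final: 15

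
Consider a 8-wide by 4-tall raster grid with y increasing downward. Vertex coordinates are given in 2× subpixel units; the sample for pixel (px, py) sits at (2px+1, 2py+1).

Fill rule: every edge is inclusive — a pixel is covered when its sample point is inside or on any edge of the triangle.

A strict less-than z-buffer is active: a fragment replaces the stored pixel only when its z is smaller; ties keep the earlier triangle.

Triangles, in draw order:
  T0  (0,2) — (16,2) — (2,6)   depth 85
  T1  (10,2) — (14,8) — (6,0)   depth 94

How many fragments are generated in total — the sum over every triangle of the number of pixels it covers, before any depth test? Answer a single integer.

T0:
  2·area = 64
  edge (0, 2)→(16, 2): d=(16,0) inclusive
  edge (16, 2)→(2, 6): d=(-14,4) inclusive
  edge (2, 6)→(0, 2): d=(-2,-4) inclusive
    (0,1)@(1, 3): e=[16,46,2] → █
    (1,1)@(3, 3): e=[16,38,10] → █
    (2,1)@(5, 3): e=[16,30,18] → █
    (3,1)@(7, 3): e=[16,22,26] → █
    (4,1)@(9, 3): e=[16,14,34] → █
    (5,1)@(11, 3): e=[16,6,42] → █
    (6,1)@(13, 3): e=[16,-2,50] → ·
    (0,2)@(1, 5): e=[48,18,-2] → ·
    (1,2)@(3, 5): e=[48,10,6] → █
    (3,2)@(7, 5): e=[48,-6,22] → ·
    (4,2)@(9, 5): e=[48,-14,30] → ·
    (5,2)@(11, 5): e=[48,-22,38] → ·
  covered (8 px):
    · · · · · · · ·
    █ █ █ █ █ █ · ·
    · █ █ · · · · ·
    · · · · · · · ·
T1:
  2·area = 16
  edge (10, 2)→(14, 8): d=(4,6) inclusive
  edge (14, 8)→(6, 0): d=(-8,-8) inclusive
  edge (6, 0)→(10, 2): d=(4,2) inclusive
    (3,0)@(7, 1): e=[14,0,2] → █  [on edge]
    (4,0)@(9, 1): e=[2,16,-2] → ·
    (3,1)@(7, 3): e=[22,-16,10] → ·
    (4,1)@(9, 3): e=[10,0,6] → █  [on edge]
    (5,1)@(11, 3): e=[-2,16,2] → ·
    (4,2)@(9, 5): e=[18,-16,14] → ·
    (5,2)@(11, 5): e=[6,0,10] → █  [on edge]
    (6,2)@(13, 5): e=[-6,16,6] → ·
    (5,3)@(11, 7): e=[14,-16,18] → ·
    (6,3)@(13, 7): e=[2,0,14] → █  [on edge]
    (7,3)@(15, 7): e=[-10,16,10] → ·
  covered (4 px):
    · · · █ · · · ·
    · · · · █ · · ·
    · · · · · █ · ·
    · · · · · · █ ·

Result: 12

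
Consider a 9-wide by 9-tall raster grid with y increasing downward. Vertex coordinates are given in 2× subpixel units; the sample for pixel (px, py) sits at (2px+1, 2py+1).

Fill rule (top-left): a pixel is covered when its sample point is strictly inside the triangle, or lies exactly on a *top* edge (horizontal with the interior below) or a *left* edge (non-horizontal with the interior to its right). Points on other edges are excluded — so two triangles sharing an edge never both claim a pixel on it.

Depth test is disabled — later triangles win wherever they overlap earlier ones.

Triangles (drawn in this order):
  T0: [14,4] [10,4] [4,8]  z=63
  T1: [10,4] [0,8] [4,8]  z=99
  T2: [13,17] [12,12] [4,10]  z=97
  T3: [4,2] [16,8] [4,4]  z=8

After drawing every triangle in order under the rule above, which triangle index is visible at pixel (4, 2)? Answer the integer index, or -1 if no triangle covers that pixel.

T0:
  2·area = 16  (B↔C swapped to make it positive)
  edge (14, 4)→(4, 8): d=(-10,4) right/bottom  bias=-1
  edge (4, 8)→(10, 4): d=(6,-4) top-left  bias=+0
  edge (10, 4)→(14, 4): d=(4,0) top-left  bias=+0
    (4,2)@(9, 5): e=[10,2,4] → █
    (5,2)@(11, 5): e=[2,10,4] → █
    (6,2)@(13, 5): e=[-6,18,4] → ·
    (4,3)@(9, 7): e=[-10,14,12] → ·
    (5,3)@(11, 7): e=[-18,22,12] → ·
  covered (2 px):
    · · · · · · · · ·
    · · · · · · · · ·
    · · · · █ █ · · ·
    · · · · · · · · ·
    · · · · · · · · ·
    · · · · · · · · ·
    · · · · · · · · ·
    · · · · · · · · ·
    · · · · · · · · ·
T1:
  2·area = 16  (B↔C swapped to make it positive)
  edge (10, 4)→(4, 8): d=(-6,4) right/bottom  bias=-1
  edge (4, 8)→(0, 8): d=(-4,0) right/bottom  bias=-1
  edge (0, 8)→(10, 4): d=(10,-4) top-left  bias=+0
    (1,3)@(3, 7): e=[10,4,2] → █
    (2,3)@(5, 7): e=[2,4,10] → █
    (3,3)@(7, 7): e=[-6,4,18] → ·
    (1,4)@(3, 9): e=[-2,-4,22] → ·
    (2,4)@(5, 9): e=[-10,-4,30] → ·
  covered (2 px):
    · · · · · · · · ·
    · · · · · · · · ·
    · · · · · · · · ·
    · █ █ · · · · · ·
    · · · · · · · · ·
    · · · · · · · · ·
    · · · · · · · · ·
    · · · · · · · · ·
    · · · · · · · · ·
T2:
  2·area = 38  (B↔C swapped to make it positive)
  edge (13, 17)→(4, 10): d=(-9,-7) top-left  bias=+0
  edge (4, 10)→(12, 12): d=(8,2) right/bottom  bias=-1
  edge (12, 12)→(13, 17): d=(1,5) right/bottom  bias=-1
    (5,3)@(11, 7): e=[76,-38,0] → ·  [on edge]
    (3,5)@(7, 11): e=[12,2,24] → █
    (4,5)@(9, 11): e=[26,-2,14] → ·
    (3,6)@(7, 13): e=[-6,18,26] → ·
    (4,6)@(9, 13): e=[8,14,16] → █
    (5,6)@(11, 13): e=[22,10,6] → █
    (6,6)@(13, 13): e=[36,6,-4] → ·
    (4,7)@(9, 15): e=[-10,30,18] → ·
    (5,7)@(11, 15): e=[4,26,8] → █
    (6,7)@(13, 15): e=[18,22,-2] → ·
    (5,8)@(11, 17): e=[-14,42,10] → ·
    (6,8)@(13, 17): e=[0,38,0] → ·  [on edge]
  covered (4 px):
    · · · · · · · · ·
    · · · · · · · · ·
    · · · · · · · · ·
    · · · · · · · · ·
    · · · · · · · · ·
    · · · █ · · · · ·
    · · · · █ █ · · ·
    · · · · · █ · · ·
    · · · · · · · · ·
T3:
  2·area = 24
  edge (4, 2)→(16, 8): d=(12,6) right/bottom  bias=-1
  edge (16, 8)→(4, 4): d=(-12,-4) top-left  bias=+0
  edge (4, 4)→(4, 2): d=(0,-2) top-left  bias=+0
    (0,1)@(1, 3): e=[30,0,-6] → ·  [on edge]
    (2,1)@(5, 3): e=[6,16,2] → █
    (3,1)@(7, 3): e=[-6,24,6] → ·
    (2,2)@(5, 5): e=[30,-8,2] → ·
    (3,2)@(7, 5): e=[18,0,6] → █  [on edge]
    (4,2)@(9, 5): e=[6,8,10] → █
    (5,2)@(11, 5): e=[-6,16,14] → ·
    (3,3)@(7, 7): e=[42,-24,6] → ·
    (4,3)@(9, 7): e=[30,-16,10] → ·
    (6,3)@(13, 7): e=[6,0,18] → █  [on edge]
    (7,3)@(15, 7): e=[-6,8,22] → ·
    (6,4)@(13, 9): e=[30,-24,18] → ·
  covered (4 px):
    · · · · · · · · ·
    · · █ · · · · · ·
    · · · █ █ · · · ·
    · · · · · · █ · ·
    · · · · · · · · ·
    · · · · · · · · ·
    · · · · · · · · ·
    · · · · · · · · ·
    · · · · · · · · ·

Z-buffer (winner per pixel, '.' = empty):
  . . . . . . . . .
  . . 3 . . . . . .
  . . . 3 3 0 . . .
  . 1 1 . . . 3 . .
  . . . . . . . . .
  . . . 2 . . . . .
  . . . . 2 2 . . .
  . . . . . 2 . . .
  . . . . . . . . .

Final: 3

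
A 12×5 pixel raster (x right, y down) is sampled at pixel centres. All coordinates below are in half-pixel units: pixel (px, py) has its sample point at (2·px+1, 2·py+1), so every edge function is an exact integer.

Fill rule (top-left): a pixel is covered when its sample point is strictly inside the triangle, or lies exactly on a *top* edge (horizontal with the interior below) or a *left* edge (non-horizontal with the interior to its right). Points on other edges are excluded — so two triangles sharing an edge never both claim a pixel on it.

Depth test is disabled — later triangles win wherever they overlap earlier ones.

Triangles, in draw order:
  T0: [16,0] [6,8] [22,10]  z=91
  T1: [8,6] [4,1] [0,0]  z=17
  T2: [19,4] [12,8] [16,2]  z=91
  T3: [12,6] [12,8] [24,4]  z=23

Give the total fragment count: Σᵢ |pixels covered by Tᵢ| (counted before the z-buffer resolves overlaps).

T0:
  2·area = 148  (B↔C swapped to make it positive)
  edge (16, 0)→(22, 10): d=(6,10) right/bottom  bias=-1
  edge (22, 10)→(6, 8): d=(-16,-2) top-left  bias=+0
  edge (6, 8)→(16, 0): d=(10,-8) top-left  bias=+0
    (7,0)@(15, 1): e=[16,130,2] → #
    (8,0)@(17, 1): e=[-4,134,18] → ·
    (6,1)@(13, 3): e=[48,94,6] → #
    (8,1)@(17, 3): e=[8,102,38] → #
    (9,1)@(19, 3): e=[-12,106,54] → ·
    (5,2)@(11, 5): e=[80,58,10] → #
    (9,2)@(19, 5): e=[0,74,74] → ·  [on edge]
    (4,3)@(9, 7): e=[112,22,14] → #
    (9,3)@(19, 7): e=[12,42,94] → #
    (10,3)@(21, 7): e=[-8,46,110] → ·
    (4,4)@(9, 9): e=[124,-10,34] → ·
    (5,4)@(11, 9): e=[104,-6,50] → ·
  covered (18 px):
    · · · · · · · # · · · ·
    · · · · · · # # # · · ·
    · · · · · # # # # · · ·
    · · · · # # # # # # · ·
    · · · · · · · # # # # ·
T1:
  2·area = 16  (B↔C swapped to make it positive)
  edge (8, 6)→(0, 0): d=(-8,-6) top-left  bias=+0
  edge (0, 0)→(4, 1): d=(4,1) right/bottom  bias=-1
  edge (4, 1)→(8, 6): d=(4,5) right/bottom  bias=-1
    (1,0)@(3, 1): e=[10,1,5] → #
    (2,0)@(5, 1): e=[22,-1,-5] → ·
    (1,1)@(3, 3): e=[-6,9,13] → ·
    (2,1)@(5, 3): e=[6,7,3] → #
    (3,1)@(7, 3): e=[18,5,-7] → ·
    (2,2)@(5, 5): e=[-10,15,11] → ·
    (3,2)@(7, 5): e=[2,13,1] → #
    (4,2)@(9, 5): e=[14,11,-9] → ·
    (3,3)@(7, 7): e=[-14,21,9] → ·
  covered (3 px):
    · # · · · · · · · · · ·
    · · # · · · · · · · · ·
    · · · # · · · · · · · ·
    · · · · · · · · · · · ·
    · · · · · · · · · · · ·
T2:
  2·area = 26
  edge (19, 4)→(12, 8): d=(-7,4) right/bottom  bias=-1
  edge (12, 8)→(16, 2): d=(4,-6) top-left  bias=+0
  edge (16, 2)→(19, 4): d=(3,2) right/bottom  bias=-1
    (8,1)@(17, 3): e=[15,10,1] → #
    (9,1)@(19, 3): e=[7,22,-3] → ·
    (7,2)@(15, 5): e=[9,6,11] → #
    (9,2)@(19, 5): e=[-7,30,3] → ·
    (6,3)@(13, 7): e=[3,2,21] → #
    (7,3)@(15, 7): e=[-5,14,17] → ·
    (8,3)@(17, 7): e=[-13,26,13] → ·
    (6,4)@(13, 9): e=[-11,10,27] → ·
  covered (4 px):
    · · · · · · · · · · · ·
    · · · · · · · · # · · ·
    · · · · · · · # # · · ·
    · · · · · · # · · · · ·
    · · · · · · · · · · · ·
T3:
  2·area = 24  (B↔C swapped to make it positive)
  edge (12, 6)→(24, 4): d=(12,-2) top-left  bias=+0
  edge (24, 4)→(12, 8): d=(-12,4) right/bottom  bias=-1
  edge (12, 8)→(12, 6): d=(0,-2) top-left  bias=+0
    (9,2)@(19, 5): e=[2,8,14] → #
    (10,2)@(21, 5): e=[6,0,18] → ·  [on edge]
    (6,3)@(13, 7): e=[14,8,2] → #
    (7,3)@(15, 7): e=[18,0,6] → ·  [on edge]
    (9,3)@(19, 7): e=[26,-16,14] → ·
    (4,4)@(9, 9): e=[30,0,-6] → ·  [on edge]
    (6,4)@(13, 9): e=[38,-16,2] → ·
  covered (2 px):
    · · · · · · · · · · · ·
    · · · · · · · · · · · ·
    · · · · · · · · · # · ·
    · · · · · · # · · · · ·
    · · · · · · · · · · · ·

Result: 27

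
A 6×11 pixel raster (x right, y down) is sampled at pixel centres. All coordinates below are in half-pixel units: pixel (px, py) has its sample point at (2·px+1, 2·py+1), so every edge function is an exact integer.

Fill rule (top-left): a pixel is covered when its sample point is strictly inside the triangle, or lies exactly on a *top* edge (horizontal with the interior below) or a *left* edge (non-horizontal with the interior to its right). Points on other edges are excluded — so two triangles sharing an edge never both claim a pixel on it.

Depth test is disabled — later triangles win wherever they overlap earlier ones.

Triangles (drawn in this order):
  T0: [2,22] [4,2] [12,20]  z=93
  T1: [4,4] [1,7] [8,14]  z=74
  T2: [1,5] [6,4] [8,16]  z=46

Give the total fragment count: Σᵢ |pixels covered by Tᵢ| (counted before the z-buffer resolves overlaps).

T0:
  2·area = 196
  edge (2, 22)→(4, 2): d=(2,-20) top-left  bias=+0
  edge (4, 2)→(12, 20): d=(8,18) right/bottom  bias=-1
  edge (12, 20)→(2, 22): d=(-10,2) right/bottom  bias=-1
    (2,2)@(5, 5): e=[26,6,164] → #
    (3,2)@(7, 5): e=[66,-30,160] → ·
    (2,3)@(5, 7): e=[30,22,144] → #
    (3,3)@(7, 7): e=[70,-14,140] → ·
    (2,4)@(5, 9): e=[34,38,124] → #
    (3,4)@(7, 9): e=[74,2,120] → #
    (4,4)@(9, 9): e=[114,-34,116] → ·
    (2,5)@(5, 11): e=[38,54,104] → #
    (4,5)@(9, 11): e=[118,-18,96] → ·
    (1,6)@(3, 13): e=[2,106,88] → #
    (4,6)@(9, 13): e=[122,-2,76] → ·
    (1,7)@(3, 15): e=[6,122,68] → #
    (3,10)@(7, 21): e=[98,98,0] → ·  [on edge]
  covered (24 px):
    · · · · · ·
    · · · · · ·
    · · # · · ·
    · · # · · ·
    · · # # · ·
    · · # # · ·
    · # # # · ·
    · # # # # ·
    · # # # # ·
    · # # # # #
    · # # · · ·
T1:
  2·area = 42  (B↔C swapped to make it positive)
  edge (4, 4)→(8, 14): d=(4,10) right/bottom  bias=-1
  edge (8, 14)→(1, 7): d=(-7,-7) top-left  bias=+0
  edge (1, 7)→(4, 4): d=(3,-3) top-left  bias=+0
    (3,0)@(7, 1): e=[-42,84,0] → ·  [on edge]
    (2,1)@(5, 3): e=[-14,56,0] → ·  [on edge]
    (1,2)@(3, 5): e=[14,28,0] → #  [on edge]
    (2,2)@(5, 5): e=[-6,42,6] → ·
    (0,3)@(1, 7): e=[42,0,0] → #  [on edge]
    (2,3)@(5, 7): e=[2,28,12] → #
    (3,3)@(7, 7): e=[-18,42,18] → ·
    (0,4)@(1, 9): e=[50,-14,6] → ·
    (1,4)@(3, 9): e=[30,0,12] → #  [on edge]
    (3,4)@(7, 9): e=[-10,28,24] → ·
    (1,5)@(3, 11): e=[38,-14,18] → ·
    (2,5)@(5, 11): e=[18,0,24] → #  [on edge]
    (3,6)@(7, 13): e=[6,0,36] → #  [on edge]
    (4,7)@(9, 15): e=[-6,0,48] → ·  [on edge]
    (5,8)@(11, 17): e=[-18,0,60] → ·  [on edge]
  covered (8 px):
    · · · · · ·
    · · · · · ·
    · # · · · ·
    # # # · · ·
    · # # · · ·
    · · # · · ·
    · · · # · ·
    · · · · · ·
    · · · · · ·
    · · · · · ·
    · · · · · ·
T2:
  2·area = 62
  edge (1, 5)→(6, 4): d=(5,-1) top-left  bias=+0
  edge (6, 4)→(8, 16): d=(2,12) right/bottom  bias=-1
  edge (8, 16)→(1, 5): d=(-7,-11) top-left  bias=+0
    (5,1)@(11, 3): e=[0,-62,124] → ·  [on edge]
    (0,2)@(1, 5): e=[0,62,0] → #  [on edge]
    (1,2)@(3, 5): e=[2,38,22] → #
    (2,2)@(5, 5): e=[4,14,44] → #
    (3,2)@(7, 5): e=[6,-10,66] → ·
    (0,3)@(1, 7): e=[10,66,-14] → ·
    (1,3)@(3, 7): e=[12,42,8] → #
    (3,3)@(7, 7): e=[16,-6,52] → ·
    (1,4)@(3, 9): e=[22,46,-6] → ·
    (2,4)@(5, 9): e=[24,22,16] → #
    (3,4)@(7, 9): e=[26,-2,38] → ·
    (2,5)@(5, 11): e=[34,26,2] → #
  covered (9 px):
    · · · · · ·
    · · · · · ·
    # # # · · ·
    · # # · · ·
    · · # · · ·
    · · # # · ·
    · · · # · ·
    · · · · · ·
    · · · · · ·
    · · · · · ·
    · · · · · ·

Result: 41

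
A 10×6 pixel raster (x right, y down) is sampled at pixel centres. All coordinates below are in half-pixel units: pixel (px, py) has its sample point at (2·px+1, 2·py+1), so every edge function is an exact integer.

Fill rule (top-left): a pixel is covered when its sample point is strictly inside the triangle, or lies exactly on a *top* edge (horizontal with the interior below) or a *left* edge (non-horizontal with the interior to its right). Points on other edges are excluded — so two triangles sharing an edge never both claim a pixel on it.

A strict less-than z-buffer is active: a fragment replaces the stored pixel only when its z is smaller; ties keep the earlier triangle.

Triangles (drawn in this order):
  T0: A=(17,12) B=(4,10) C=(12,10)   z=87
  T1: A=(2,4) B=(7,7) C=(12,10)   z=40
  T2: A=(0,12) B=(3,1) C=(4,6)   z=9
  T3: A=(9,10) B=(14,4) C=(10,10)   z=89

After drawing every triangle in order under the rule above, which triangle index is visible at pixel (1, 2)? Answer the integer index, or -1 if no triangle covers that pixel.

T0:
  2·area = 16
  edge (17, 12)→(4, 10): d=(-13,-2) top-left  bias=+0
  edge (4, 10)→(12, 10): d=(8,0) top-left  bias=+0
  edge (12, 10)→(17, 12): d=(5,2) right/bottom  bias=-1
    (5,5)@(11, 11): e=[1,8,7] → X
    (6,5)@(13, 11): e=[5,8,3] → X
    (7,5)@(15, 11): e=[9,8,-1] → .
  covered (2 px):
    . . . . . . . . . .
    . . . . . . . . . .
    . . . . . . . . . .
    . . . . . . . . . .
    . . . . . . . . . .
    . . . . . X X . . .
T1:
  degenerate (2·area = 0) — covers nothing
T2:
  2·area = 26
  edge (0, 12)→(3, 1): d=(3,-11) top-left  bias=+0
  edge (3, 1)→(4, 6): d=(1,5) right/bottom  bias=-1
  edge (4, 6)→(0, 12): d=(-4,6) right/bottom  bias=-1
    (1,0)@(3, 1): e=[0,0,26] → .  [on edge]
    (1,1)@(3, 3): e=[6,2,18] → X
    (2,1)@(5, 3): e=[28,-8,6] → .
    (1,2)@(3, 5): e=[12,4,10] → X
    (2,2)@(5, 5): e=[34,-6,-2] → .
    (1,3)@(3, 7): e=[18,6,2] → X
    (2,3)@(5, 7): e=[40,-4,-10] → .
    (0,4)@(1, 9): e=[2,18,6] → X
    (1,4)@(3, 9): e=[24,8,-6] → .
    (0,5)@(1, 11): e=[8,20,-2] → .
    (2,5)@(5, 11): e=[52,0,-26] → .  [on edge]
  covered (4 px):
    . . . . . . . . . .
    . X . . . . . . . .
    . X . . . . . . . .
    . X . . . . . . . .
    X . . . . . . . . .
    . . . . . . . . . .
T3:
  2·area = 6
  edge (9, 10)→(14, 4): d=(5,-6) top-left  bias=+0
  edge (14, 4)→(10, 10): d=(-4,6) right/bottom  bias=-1
  edge (10, 10)→(9, 10): d=(-1,0) right/bottom  bias=-1
  covered (0 px):
    . . . . . . . . . .
    . . . . . . . . . .
    . . . . . . . . . .
    . . . . . . . . . .
    . . . . . . . . . .
    . . . . . . . . . .

Z-buffer (winner per pixel, '.' = empty):
  . . . . . . . . . .
  . 2 . . . . . . . .
  . 2 . . . . . . . .
  . 2 . . . . . . . .
  2 . . . . . . . . .
  . . . . . 0 0 . . .

Result: 2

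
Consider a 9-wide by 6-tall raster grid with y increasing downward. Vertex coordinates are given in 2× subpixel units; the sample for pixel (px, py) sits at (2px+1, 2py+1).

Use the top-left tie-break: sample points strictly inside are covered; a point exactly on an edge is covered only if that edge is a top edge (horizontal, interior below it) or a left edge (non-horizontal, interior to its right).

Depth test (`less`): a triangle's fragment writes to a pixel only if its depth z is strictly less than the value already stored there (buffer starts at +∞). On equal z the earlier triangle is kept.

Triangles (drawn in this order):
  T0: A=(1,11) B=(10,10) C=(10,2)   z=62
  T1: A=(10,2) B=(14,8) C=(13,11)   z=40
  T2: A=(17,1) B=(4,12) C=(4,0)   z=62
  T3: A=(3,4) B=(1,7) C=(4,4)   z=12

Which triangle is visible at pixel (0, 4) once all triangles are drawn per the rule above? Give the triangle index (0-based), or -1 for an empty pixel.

T0:
  2·area = 72  (B↔C swapped to make it positive)
  edge (1, 11)→(10, 2): d=(9,-9) top-left  bias=+0
  edge (10, 2)→(10, 10): d=(0,8) right/bottom  bias=-1
  edge (10, 10)→(1, 11): d=(-9,1) right/bottom  bias=-1
    (5,0)@(11, 1): e=[0,-8,80] → .  [on edge]
    (4,1)@(9, 3): e=[0,8,64] → X  [on edge]
    (5,1)@(11, 3): e=[18,-8,62] → .
    (3,2)@(7, 5): e=[0,24,48] → X  [on edge]
    (5,2)@(11, 5): e=[36,-8,44] → .
    (2,3)@(5, 7): e=[0,40,32] → X  [on edge]
    (5,3)@(11, 7): e=[54,-8,26] → .
    (1,4)@(3, 9): e=[0,56,16] → X  [on edge]
    (5,4)@(11, 9): e=[72,-8,8] → .
    (0,5)@(1, 11): e=[0,72,0] → .  [on edge]
    (1,5)@(3, 11): e=[18,56,-2] → .
    (2,5)@(5, 11): e=[36,40,-4] → .
  covered (10 px):
    . . . . . . . . .
    . . . . X . . . .
    . . . X X . . . .
    . . X X X . . . .
    . X X X X . . . .
    . . . . . . . . .
T1:
  2·area = 18
  edge (10, 2)→(14, 8): d=(4,6) right/bottom  bias=-1
  edge (14, 8)→(13, 11): d=(-1,3) right/bottom  bias=-1
  edge (13, 11)→(10, 2): d=(-3,-9) top-left  bias=+0
    (5,2)@(11, 5): e=[6,12,0] → X  [on edge]
    (6,2)@(13, 5): e=[-6,6,18] → .
    (7,2)@(15, 5): e=[-18,0,36] → .  [on edge]
    (5,3)@(11, 7): e=[14,10,-6] → .
    (6,3)@(13, 7): e=[2,4,12] → X
    (7,3)@(15, 7): e=[-10,-2,30] → .
    (6,4)@(13, 9): e=[10,2,6] → X
    (7,4)@(15, 9): e=[-2,-4,24] → .
    (6,5)@(13, 11): e=[18,0,0] → .  [on edge]
  covered (3 px):
    . . . . . . . . .
    . . . . . . . . .
    . . . . . X . . .
    . . . . . . X . .
    . . . . . . X . .
    . . . . . . . . .
T2:
  2·area = 156
  edge (17, 1)→(4, 12): d=(-13,11) right/bottom  bias=-1
  edge (4, 12)→(4, 0): d=(0,-12) top-left  bias=+0
  edge (4, 0)→(17, 1): d=(13,1) right/bottom  bias=-1
    (2,0)@(5, 1): e=[132,12,12] → X
    (3,0)@(7, 1): e=[110,36,10] → X
    (4,0)@(9, 1): e=[88,60,8] → X
    (5,0)@(11, 1): e=[66,84,6] → X
    (6,0)@(13, 1): e=[44,108,4] → X
    (7,0)@(15, 1): e=[22,132,2] → X
    (8,0)@(17, 1): e=[0,156,0] → .  [on edge]
    (2,1)@(5, 3): e=[106,12,38] → X
    (7,1)@(15, 3): e=[-4,132,28] → .
    (2,2)@(5, 5): e=[80,12,64] → X
    (6,2)@(13, 5): e=[-8,108,56] → .
    (2,3)@(5, 7): e=[54,12,90] → X
  covered (21 px):
    . . X X X X X X .
    . . X X X X X . .
    . . X X X X . . .
    . . X X X . . . .
    . . X X . . . . .
    . . X . . . . . .
T3:
  2·area = 3  (B↔C swapped to make it positive)
  edge (3, 4)→(4, 4): d=(1,0) top-left  bias=+0
  edge (4, 4)→(1, 7): d=(-3,3) right/bottom  bias=-1
  edge (1, 7)→(3, 4): d=(2,-3) top-left  bias=+0
    (2,0)@(5, 1): e=[-3,6,0] → .  [on edge]
    (3,0)@(7, 1): e=[-3,0,6] → .  [on edge]
    (2,1)@(5, 3): e=[-1,0,4] → .  [on edge]
    (1,2)@(3, 5): e=[1,0,2] → .  [on edge]
    (0,3)@(1, 7): e=[3,0,0] → .  [on edge]
  covered (0 px):
    . . . . . . . . .
    . . . . . . . . .
    . . . . . . . . .
    . . . . . . . . .
    . . . . . . . . .
    . . . . . . . . .

Z-buffer (winner per pixel, '.' = empty):
  . . 2 2 2 2 2 2 .
  . . 2 2 0 2 2 . .
  . . 2 0 0 1 . . .
  . . 0 0 0 . 1 . .
  . 0 0 0 0 . 1 . .
  . . 2 . . . . . .

Answer: -1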